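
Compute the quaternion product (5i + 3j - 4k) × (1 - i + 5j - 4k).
-26 + 13i + 27j + 24k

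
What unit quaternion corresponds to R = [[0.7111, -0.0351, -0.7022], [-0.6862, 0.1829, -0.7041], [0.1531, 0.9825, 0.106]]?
0.7071 + 0.5963i - 0.3024j - 0.2302k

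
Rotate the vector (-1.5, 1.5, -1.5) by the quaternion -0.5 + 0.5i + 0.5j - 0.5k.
(1.5, -1.5, -1.5)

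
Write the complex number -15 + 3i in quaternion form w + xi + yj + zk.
-15 + 3i + 0j + 0k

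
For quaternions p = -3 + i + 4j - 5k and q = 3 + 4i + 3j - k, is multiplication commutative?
No: pq = -30 + 2i - 16j - 25k ≠ -30 - 20i + 22j + k = qp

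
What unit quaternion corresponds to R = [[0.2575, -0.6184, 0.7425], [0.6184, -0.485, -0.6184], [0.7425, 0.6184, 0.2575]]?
0.5074 + 0.6093i + 0.6093k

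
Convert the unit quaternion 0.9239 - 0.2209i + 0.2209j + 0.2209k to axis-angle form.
axis = (-√3/3, √3/3, √3/3), θ = π/4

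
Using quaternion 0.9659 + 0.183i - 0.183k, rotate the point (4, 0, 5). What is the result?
(3.397, -3.182, 4.397)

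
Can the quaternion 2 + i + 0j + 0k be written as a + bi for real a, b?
Yes. The quaternion 2 + i has j- and k-coefficients y = z = 0, so it lies in the complex subalgebra spanned by 1 and i.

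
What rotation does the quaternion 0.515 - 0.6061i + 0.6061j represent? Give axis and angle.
axis = (-√2/2, √2/2, 0), θ = 118°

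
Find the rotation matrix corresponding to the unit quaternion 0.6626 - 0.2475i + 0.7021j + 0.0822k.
[[0.0006, -0.4565, 0.8897], [-0.2386, 0.864, 0.4434], [-0.9711, -0.2126, -0.1084]]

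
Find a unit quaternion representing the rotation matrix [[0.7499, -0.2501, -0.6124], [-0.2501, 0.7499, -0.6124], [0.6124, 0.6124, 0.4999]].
0.866 + 0.3536i - 0.3536j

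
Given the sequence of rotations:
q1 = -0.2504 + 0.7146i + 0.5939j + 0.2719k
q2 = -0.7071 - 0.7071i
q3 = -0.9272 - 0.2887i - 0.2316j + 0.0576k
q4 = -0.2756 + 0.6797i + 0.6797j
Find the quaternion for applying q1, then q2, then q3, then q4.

q2 · q1 = 0.6824 - 0.3282i - 0.2277j - 0.6122k
q3 · q2 · q1 = -0.7449 + 0.2622i - 0.1426j + 0.5967k
q4 · q3 · q2 · q1 = 0.124 - 0.173i - 0.8726j - 0.4396k
0.124 - 0.173i - 0.8726j - 0.4396k


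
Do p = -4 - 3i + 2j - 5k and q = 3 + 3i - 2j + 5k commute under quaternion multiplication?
Yes: pq = qp = 26 - 21i + 14j - 35k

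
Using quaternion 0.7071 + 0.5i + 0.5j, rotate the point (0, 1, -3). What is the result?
(-1.621, 2.621, 0.707)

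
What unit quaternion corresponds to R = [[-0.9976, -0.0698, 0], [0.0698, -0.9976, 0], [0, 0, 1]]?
0.0349 + 0.9994k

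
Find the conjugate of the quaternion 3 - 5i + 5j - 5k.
3 + 5i - 5j + 5k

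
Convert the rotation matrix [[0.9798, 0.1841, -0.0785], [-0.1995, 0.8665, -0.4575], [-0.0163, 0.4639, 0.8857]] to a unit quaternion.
0.9659 + 0.2385i - 0.0161j - 0.0993k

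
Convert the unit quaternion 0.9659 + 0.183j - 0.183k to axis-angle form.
axis = (0, √2/2, -√2/2), θ = π/6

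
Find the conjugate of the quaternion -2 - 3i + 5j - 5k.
-2 + 3i - 5j + 5k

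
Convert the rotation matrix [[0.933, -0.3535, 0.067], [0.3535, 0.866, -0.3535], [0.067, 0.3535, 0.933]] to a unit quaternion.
0.9659 + 0.183i + 0.183k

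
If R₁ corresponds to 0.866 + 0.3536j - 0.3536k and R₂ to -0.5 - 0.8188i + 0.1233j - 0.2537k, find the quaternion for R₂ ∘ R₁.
-0.5663 - 0.663i - 0.3595j - 0.3324k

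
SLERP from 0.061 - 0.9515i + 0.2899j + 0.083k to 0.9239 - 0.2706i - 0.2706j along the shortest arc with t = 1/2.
0.6266 - 0.7775i + 0.0123j + 0.0528k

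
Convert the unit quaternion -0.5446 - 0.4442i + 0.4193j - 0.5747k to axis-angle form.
axis = (-0.5296, 0.4999, -0.6852), θ = 246°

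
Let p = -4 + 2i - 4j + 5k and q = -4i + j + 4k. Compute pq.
-8 - 5i - 32j - 30k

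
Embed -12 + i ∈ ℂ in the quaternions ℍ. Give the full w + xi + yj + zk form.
-12 + i + 0j + 0k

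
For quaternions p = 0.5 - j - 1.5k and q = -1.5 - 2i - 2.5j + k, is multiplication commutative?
No: pq = -1.75 - 5.75i + 3.25j + 0.75k ≠ -1.75 + 3.75i - 2.75j + 4.75k = qp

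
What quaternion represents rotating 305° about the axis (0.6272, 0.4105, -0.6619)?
-0.887 + 0.2896i + 0.1895j - 0.3056k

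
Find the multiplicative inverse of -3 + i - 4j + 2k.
-0.1 - 0.0333i + 0.1333j - 0.0667k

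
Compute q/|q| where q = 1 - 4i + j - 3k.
0.1925 - 0.7698i + 0.1925j - 0.5774k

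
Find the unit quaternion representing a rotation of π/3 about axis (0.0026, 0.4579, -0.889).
0.866 + 0.0013i + 0.2289j - 0.4445k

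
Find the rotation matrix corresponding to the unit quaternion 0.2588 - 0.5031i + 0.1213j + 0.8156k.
[[-0.3598, -0.5442, -0.7579], [0.3001, -0.8366, 0.4583], [-0.8834, -0.0625, 0.4644]]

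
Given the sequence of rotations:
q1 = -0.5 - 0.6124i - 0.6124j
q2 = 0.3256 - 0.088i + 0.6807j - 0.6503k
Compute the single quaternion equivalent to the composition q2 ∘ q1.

q2 · q1 = 0.2002 - 0.5536i - 0.1415j + 0.7959k
0.2002 - 0.5536i - 0.1415j + 0.7959k


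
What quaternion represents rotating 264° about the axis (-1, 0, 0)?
-0.6691 - 0.7431i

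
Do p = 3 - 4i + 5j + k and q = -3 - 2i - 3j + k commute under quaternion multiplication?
No: pq = -3 + 14i - 22j + 22k ≠ -3 - 2i - 26j - 22k = qp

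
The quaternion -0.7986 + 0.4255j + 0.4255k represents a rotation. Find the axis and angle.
axis = (0, √2/2, √2/2), θ = 286°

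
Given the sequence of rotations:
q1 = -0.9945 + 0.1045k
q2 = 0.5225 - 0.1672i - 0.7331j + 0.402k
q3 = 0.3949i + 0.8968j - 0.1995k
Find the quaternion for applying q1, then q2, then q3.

q2 · q1 = -0.5616 + 0.0897i + 0.7465j - 0.3452k
q3 · q2 · q1 = -0.7738 - 0.3824i - 0.3852j + 0.3264k
-0.7738 - 0.3824i - 0.3852j + 0.3264k


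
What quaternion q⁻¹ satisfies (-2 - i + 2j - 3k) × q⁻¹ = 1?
-0.1111 + 0.0556i - 0.1111j + 0.1667k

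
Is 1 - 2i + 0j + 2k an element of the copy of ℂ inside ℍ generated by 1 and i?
No. The quaternion 1 - 2i + 2k has j-coefficient y = 0 and k-coefficient z = 2, not both zero, so it does not lie in the complex subalgebra spanned by 1 and i.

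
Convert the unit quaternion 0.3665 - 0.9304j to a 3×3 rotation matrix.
[[-0.7313, 0, -0.682], [0, 1, 0], [0.682, 0, -0.7313]]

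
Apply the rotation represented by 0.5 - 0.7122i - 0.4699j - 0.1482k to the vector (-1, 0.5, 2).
(-0.623, 1.153, -1.88)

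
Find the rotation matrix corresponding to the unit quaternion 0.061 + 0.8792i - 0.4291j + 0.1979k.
[[0.5534, -0.7787, 0.2956], [-0.7304, -0.6243, -0.2771], [0.4003, -0.0626, -0.9142]]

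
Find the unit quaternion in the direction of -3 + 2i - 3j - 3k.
-0.5388 + 0.3592i - 0.5388j - 0.5388k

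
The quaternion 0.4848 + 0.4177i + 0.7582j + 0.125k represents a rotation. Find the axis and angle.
axis = (0.4776, 0.8669, 0.1429), θ = 122°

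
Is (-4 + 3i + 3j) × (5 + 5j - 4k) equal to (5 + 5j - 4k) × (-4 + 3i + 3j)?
No: pq = -35 + 3i + 7j + 31k ≠ -35 + 27i - 17j + k = qp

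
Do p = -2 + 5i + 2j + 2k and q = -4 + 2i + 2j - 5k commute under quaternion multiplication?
No: pq = 4 - 38i + 17j + 8k ≠ 4 - 10i - 41j - 4k = qp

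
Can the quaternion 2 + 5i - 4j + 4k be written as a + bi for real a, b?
No. The quaternion 2 + 5i - 4j + 4k has j-coefficient y = -4 and k-coefficient z = 4, not both zero, so it does not lie in the complex subalgebra spanned by 1 and i.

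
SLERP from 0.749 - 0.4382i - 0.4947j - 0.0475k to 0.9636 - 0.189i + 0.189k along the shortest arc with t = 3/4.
0.9462 - 0.2635i - 0.1323j + 0.1336k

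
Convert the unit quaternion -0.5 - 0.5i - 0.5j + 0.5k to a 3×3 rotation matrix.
[[0, 1, 0], [0, 0, -1], [-1, 0, 0]]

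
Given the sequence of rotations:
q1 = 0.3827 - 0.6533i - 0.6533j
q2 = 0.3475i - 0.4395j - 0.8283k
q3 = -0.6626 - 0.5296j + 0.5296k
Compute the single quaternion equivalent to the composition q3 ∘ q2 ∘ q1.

q2 · q1 = -0.0601 - 0.4081i + 0.3729j - 0.8311k
q3 · q2 · q1 = 0.6775 + 0.5131i - 0.4314j + 0.3027k
0.6775 + 0.5131i - 0.4314j + 0.3027k


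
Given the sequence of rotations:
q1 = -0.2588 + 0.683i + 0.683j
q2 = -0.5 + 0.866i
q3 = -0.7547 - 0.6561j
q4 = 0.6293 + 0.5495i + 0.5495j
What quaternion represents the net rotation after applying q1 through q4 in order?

q2 · q1 = -0.4621 - 0.5656i - 0.3415j + 0.5915k
q3 · q2 · q1 = 0.1247 + 0.0388i + 0.5609j - 0.8175k
q4 · q3 · q2 · q1 = -0.2511 - 0.3563i + 0.8707j - 0.2276k
-0.2511 - 0.3563i + 0.8707j - 0.2276k


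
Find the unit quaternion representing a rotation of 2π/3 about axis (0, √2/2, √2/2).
0.5 + 0.6124j + 0.6124k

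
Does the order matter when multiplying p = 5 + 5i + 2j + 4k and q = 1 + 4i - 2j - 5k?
Yes: pq = 9 + 23i + 33j - 39k ≠ 9 + 27i - 49j - 3k = qp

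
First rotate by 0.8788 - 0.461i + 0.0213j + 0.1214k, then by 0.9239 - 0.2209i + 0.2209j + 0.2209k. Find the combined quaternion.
0.6786 - 0.5979i + 0.1388j + 0.4034k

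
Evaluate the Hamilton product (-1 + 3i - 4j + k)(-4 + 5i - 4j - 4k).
-23 + 3i + 37j + 8k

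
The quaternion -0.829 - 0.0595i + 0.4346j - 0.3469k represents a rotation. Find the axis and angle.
axis = (-0.1064, 0.7771, -0.6203), θ = 292°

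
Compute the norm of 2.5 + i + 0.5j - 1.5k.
3.122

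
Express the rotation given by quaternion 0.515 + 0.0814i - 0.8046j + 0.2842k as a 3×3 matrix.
[[-0.4563, -0.4237, -0.7825], [0.1617, 0.8252, -0.5412], [0.875, -0.3735, -0.308]]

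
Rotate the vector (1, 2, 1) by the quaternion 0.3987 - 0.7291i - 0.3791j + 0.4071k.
(-0.058, 0.361, -2.422)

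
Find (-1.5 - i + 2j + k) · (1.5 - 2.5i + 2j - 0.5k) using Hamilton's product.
-8.25 - 0.75i - 3j + 5.25k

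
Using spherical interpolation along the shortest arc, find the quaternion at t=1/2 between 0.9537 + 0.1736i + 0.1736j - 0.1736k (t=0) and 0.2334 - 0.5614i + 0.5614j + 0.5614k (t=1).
0.7914 - 0.2585i + 0.49j + 0.2585k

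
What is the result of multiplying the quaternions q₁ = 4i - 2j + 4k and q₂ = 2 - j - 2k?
6 + 16i + 4j + 4k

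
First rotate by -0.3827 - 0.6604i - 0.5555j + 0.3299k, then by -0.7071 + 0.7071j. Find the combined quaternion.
0.6634 + 0.7002i + 0.1222j + 0.2337k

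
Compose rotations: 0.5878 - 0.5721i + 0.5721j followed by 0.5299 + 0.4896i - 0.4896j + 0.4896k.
0.8717 - 0.2955i - 0.2647j + 0.2878k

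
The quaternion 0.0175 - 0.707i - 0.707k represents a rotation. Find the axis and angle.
axis = (-√2/2, 0, -√2/2), θ = 178°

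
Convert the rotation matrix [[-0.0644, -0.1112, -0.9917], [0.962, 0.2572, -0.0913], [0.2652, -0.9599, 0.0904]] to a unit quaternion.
0.5664 - 0.3834i - 0.5548j + 0.4737k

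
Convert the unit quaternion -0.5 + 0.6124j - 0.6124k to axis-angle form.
axis = (0, √2/2, -√2/2), θ = 4π/3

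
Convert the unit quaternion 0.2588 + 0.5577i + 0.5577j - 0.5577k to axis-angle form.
axis = (√3/3, √3/3, -√3/3), θ = 5π/6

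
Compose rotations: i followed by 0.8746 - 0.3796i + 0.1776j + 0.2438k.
0.3796 + 0.8746i + 0.2438j - 0.1776k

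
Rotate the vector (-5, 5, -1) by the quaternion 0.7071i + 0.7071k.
(-1, -5, -5)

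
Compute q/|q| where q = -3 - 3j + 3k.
-0.5774 - 0.5774j + 0.5774k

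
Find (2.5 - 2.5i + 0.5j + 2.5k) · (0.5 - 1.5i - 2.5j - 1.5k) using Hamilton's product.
2.5 + 0.5i - 13.5j + 4.5k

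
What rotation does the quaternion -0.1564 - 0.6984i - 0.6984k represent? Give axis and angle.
axis = (-√2/2, 0, -√2/2), θ = 198°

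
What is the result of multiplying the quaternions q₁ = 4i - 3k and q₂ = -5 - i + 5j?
4 - 5i + 3j + 35k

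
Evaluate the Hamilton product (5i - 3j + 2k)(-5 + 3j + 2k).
5 - 37i + 5j + 5k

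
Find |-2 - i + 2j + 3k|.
√18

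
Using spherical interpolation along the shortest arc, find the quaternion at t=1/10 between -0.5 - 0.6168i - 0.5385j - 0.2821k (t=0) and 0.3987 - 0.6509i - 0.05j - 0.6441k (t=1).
-0.4208 - 0.6627i - 0.5135j - 0.3466k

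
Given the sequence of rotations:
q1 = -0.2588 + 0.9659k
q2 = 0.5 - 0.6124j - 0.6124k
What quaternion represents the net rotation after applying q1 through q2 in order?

q2 · q1 = 0.4621 - 0.5915i + 0.1585j + 0.6414k
0.4621 - 0.5915i + 0.1585j + 0.6414k


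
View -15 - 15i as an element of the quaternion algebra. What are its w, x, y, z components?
-15 - 15i + 0j + 0k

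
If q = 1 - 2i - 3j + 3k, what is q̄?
1 + 2i + 3j - 3k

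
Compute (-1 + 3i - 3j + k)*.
-1 - 3i + 3j - k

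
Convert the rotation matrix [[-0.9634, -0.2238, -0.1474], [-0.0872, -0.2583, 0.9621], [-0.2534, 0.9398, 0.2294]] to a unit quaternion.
0.0436 - 0.128i + 0.6074j + 0.7828k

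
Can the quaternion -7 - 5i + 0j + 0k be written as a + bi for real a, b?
Yes. The quaternion -7 - 5i has j- and k-coefficients y = z = 0, so it lies in the complex subalgebra spanned by 1 and i.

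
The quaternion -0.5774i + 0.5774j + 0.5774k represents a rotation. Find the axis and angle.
axis = (-√3/3, √3/3, √3/3), θ = π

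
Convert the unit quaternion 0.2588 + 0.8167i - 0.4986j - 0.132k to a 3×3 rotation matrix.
[[0.4679, -0.7461, -0.4737], [-0.8827, -0.3688, -0.2911], [0.0425, 0.5544, -0.8312]]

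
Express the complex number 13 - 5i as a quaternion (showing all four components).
13 - 5i + 0j + 0k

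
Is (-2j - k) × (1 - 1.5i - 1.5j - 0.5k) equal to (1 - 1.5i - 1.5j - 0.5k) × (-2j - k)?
No: pq = -3.5 - 0.5i - 0.5j - 4k ≠ -3.5 + 0.5i - 3.5j + 2k = qp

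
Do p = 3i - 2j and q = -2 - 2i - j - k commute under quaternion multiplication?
No: pq = 4 - 4i + 7j - 7k ≠ 4 - 8i + j + 7k = qp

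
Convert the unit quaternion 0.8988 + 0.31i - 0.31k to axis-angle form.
axis = (√2/2, 0, -√2/2), θ = 52°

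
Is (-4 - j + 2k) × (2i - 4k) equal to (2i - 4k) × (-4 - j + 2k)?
No: pq = 8 - 4i + 4j + 18k ≠ 8 - 12i - 4j + 14k = qp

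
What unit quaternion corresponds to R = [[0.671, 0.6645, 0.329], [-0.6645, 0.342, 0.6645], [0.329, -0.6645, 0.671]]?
0.8191 - 0.4056i - 0.4056k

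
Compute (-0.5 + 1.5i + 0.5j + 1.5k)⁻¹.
-0.1 - 0.3i - 0.1j - 0.3k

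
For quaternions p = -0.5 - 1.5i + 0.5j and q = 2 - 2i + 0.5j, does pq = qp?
No: pq = -4.25 - 2i + 0.75j + 0.25k ≠ -4.25 - 2i + 0.75j - 0.25k = qp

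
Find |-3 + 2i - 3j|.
√22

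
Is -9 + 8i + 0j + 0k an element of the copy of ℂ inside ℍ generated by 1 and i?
Yes. The quaternion -9 + 8i has j- and k-coefficients y = z = 0, so it lies in the complex subalgebra spanned by 1 and i.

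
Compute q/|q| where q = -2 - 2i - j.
-0.6667 - 0.6667i - 0.3333j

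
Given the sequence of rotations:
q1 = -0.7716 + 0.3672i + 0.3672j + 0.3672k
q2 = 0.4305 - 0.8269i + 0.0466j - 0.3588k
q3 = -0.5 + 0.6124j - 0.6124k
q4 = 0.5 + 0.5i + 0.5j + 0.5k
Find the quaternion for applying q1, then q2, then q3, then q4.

q2 · q1 = 0.0861 + 0.945i + 0.294j + 0.1142k
q3 · q2 · q1 = -0.1532 - 0.2225i - 0.673j - 0.6885k
q4 · q3 · q2 · q1 = 0.7154 - 0.1956i - 0.1801j - 0.6461k
0.7154 - 0.1956i - 0.1801j - 0.6461k


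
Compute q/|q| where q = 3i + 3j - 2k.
0.6396i + 0.6396j - 0.4264k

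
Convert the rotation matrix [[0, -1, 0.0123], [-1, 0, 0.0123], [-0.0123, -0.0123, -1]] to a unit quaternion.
0.0087 - 0.7071i + 0.7071j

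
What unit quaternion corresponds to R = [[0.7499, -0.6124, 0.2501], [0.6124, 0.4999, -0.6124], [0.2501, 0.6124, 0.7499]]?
0.866 + 0.3536i + 0.3536k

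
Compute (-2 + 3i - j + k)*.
-2 - 3i + j - k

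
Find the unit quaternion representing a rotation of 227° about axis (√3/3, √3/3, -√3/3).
-0.3987 + 0.5295i + 0.5295j - 0.5295k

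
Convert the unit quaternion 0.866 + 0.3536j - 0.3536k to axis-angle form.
axis = (0, √2/2, -√2/2), θ = π/3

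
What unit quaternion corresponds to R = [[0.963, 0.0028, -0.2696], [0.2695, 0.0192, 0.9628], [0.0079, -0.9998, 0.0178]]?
0.7071 - 0.6939i - 0.0981j + 0.0943k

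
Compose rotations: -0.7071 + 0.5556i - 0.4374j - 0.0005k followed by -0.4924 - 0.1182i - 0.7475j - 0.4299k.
0.0867 - 0.3777i + 0.505j + 0.7712k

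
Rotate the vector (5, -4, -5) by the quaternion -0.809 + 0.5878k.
(-2.259, -5.991, -5)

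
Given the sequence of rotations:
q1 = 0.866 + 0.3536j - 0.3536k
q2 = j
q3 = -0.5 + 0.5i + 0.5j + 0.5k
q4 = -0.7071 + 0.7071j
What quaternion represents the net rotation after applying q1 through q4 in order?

q2 · q1 = -0.3536 - 0.3536i + 0.866j
q3 · q2 · q1 = -0.0794 - 0.433i - 0.7866j + 0.433k
q4 · q3 · q2 · q1 = 0.6123 + 0.6123i + 0.5001j
0.6123 + 0.6123i + 0.5001j


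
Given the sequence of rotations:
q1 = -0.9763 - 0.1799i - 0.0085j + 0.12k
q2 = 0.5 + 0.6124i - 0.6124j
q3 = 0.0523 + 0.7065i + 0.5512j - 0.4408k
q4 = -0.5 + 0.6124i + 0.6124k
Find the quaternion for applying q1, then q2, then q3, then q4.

q2 · q1 = -0.3832 - 0.7613i + 0.5201j - 0.0554k
q3 · q2 · q1 = 0.2067 - 0.1118i + 0.1907j + 0.9531k
q4 · q3 · q2 · q1 = -0.6186 + 0.0657i - 0.7475j - 0.2332k
-0.6186 + 0.0657i - 0.7475j - 0.2332k


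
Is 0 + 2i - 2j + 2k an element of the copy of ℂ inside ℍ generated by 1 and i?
No. The quaternion 2i - 2j + 2k has j-coefficient y = -2 and k-coefficient z = 2, not both zero, so it does not lie in the complex subalgebra spanned by 1 and i.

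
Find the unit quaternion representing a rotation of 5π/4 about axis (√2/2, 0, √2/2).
-0.3827 + 0.6533i + 0.6533k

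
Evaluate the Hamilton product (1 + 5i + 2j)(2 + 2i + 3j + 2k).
-14 + 16i - 3j + 13k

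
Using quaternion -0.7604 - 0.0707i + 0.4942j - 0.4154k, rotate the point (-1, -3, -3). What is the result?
(4.017, -0.942, -1.406)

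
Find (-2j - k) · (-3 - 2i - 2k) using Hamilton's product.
-2 + 4i + 8j - k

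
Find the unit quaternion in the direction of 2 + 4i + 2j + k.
0.4 + 0.8i + 0.4j + 0.2k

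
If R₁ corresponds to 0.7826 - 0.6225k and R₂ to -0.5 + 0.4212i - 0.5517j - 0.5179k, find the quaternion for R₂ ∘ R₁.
-0.7137 + 0.6731i - 0.1696j - 0.0941k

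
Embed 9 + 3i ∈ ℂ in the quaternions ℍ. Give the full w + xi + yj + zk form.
9 + 3i + 0j + 0k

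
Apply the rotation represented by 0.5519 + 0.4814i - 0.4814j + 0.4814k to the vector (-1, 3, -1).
(-2.99, 1.146, -0.864)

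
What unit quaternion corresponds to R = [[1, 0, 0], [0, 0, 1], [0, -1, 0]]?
0.7071 - 0.7071i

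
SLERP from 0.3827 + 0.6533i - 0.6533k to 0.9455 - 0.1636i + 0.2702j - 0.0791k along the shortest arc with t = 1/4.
0.6333 + 0.5028i + 0.0879j - 0.5818k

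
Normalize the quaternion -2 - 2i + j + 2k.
-0.5547 - 0.5547i + 0.2774j + 0.5547k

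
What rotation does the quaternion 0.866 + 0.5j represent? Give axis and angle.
axis = (0, 1, 0), θ = π/3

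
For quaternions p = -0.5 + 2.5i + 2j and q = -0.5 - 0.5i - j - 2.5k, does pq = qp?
No: pq = 3.5 - 6i + 5.75j - 0.25k ≠ 3.5 + 4i - 6.75j + 2.75k = qp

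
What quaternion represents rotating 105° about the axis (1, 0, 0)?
0.6088 + 0.7934i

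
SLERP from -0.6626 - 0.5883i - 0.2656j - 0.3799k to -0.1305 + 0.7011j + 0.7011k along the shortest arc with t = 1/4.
-0.5151 - 0.494i - 0.445j - 0.5409k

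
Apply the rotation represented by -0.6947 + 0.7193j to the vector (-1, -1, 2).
(-1.964, -1, -1.069)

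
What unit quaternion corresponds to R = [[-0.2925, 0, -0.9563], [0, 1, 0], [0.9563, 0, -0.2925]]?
0.5948 - 0.8039j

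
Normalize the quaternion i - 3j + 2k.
0.2673i - 0.8018j + 0.5345k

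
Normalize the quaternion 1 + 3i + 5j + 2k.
0.1601 + 0.4804i + 0.8006j + 0.3203k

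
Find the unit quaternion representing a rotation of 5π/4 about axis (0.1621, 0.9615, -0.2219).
-0.3827 + 0.1498i + 0.8883j - 0.205k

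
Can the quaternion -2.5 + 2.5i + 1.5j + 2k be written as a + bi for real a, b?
No. The quaternion -2.5 + 2.5i + 1.5j + 2k has j-coefficient y = 1.5 and k-coefficient z = 2, not both zero, so it does not lie in the complex subalgebra spanned by 1 and i.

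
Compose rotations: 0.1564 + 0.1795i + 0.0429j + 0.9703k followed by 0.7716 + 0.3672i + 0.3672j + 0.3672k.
-0.3173 + 0.5365i - 0.1999j + 0.756k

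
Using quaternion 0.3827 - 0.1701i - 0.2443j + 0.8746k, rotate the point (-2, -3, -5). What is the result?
(5.48, 1.744, -2.22)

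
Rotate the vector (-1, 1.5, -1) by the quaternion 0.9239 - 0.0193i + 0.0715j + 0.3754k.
(-1.87, 0.296, -0.815)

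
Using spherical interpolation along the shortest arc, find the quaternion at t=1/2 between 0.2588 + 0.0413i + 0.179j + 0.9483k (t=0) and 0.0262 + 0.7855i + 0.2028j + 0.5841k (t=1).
0.1579 + 0.458i + 0.2115j + 0.8489k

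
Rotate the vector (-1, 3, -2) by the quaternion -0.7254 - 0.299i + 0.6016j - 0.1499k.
(-0.397, 3.699, -0.397)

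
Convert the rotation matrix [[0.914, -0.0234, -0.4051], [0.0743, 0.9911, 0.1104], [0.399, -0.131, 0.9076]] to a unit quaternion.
0.9763 - 0.0618i - 0.2059j + 0.025k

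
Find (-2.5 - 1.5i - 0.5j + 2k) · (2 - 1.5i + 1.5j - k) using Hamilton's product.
-4.5 - 1.75i - 9.25j + 3.5k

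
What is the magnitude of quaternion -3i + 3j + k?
√19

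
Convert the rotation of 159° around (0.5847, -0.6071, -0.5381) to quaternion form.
0.1822 + 0.5749i - 0.5969j - 0.5291k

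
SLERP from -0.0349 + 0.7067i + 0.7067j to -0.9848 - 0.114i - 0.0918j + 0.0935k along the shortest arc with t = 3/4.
0.8682 + 0.3557i + 0.3358j - 0.0836k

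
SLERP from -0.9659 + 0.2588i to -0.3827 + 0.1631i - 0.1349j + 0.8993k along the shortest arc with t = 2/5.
-0.8588 + 0.2595i - 0.0655j + 0.4368k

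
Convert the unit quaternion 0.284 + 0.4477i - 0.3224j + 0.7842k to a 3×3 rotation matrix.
[[-0.4378, -0.7341, 0.519], [0.1567, -0.6308, -0.7599], [0.8853, -0.2514, 0.3912]]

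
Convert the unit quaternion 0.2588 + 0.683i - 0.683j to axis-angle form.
axis = (√2/2, -√2/2, 0), θ = 5π/6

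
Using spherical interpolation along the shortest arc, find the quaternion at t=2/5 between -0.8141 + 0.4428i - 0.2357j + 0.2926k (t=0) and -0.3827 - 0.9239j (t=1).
-0.7258 + 0.298i - 0.5879j + 0.1969k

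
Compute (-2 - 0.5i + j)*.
-2 + 0.5i - j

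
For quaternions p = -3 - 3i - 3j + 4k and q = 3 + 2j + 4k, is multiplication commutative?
No: pq = -19 - 29i - 3j - 6k ≠ -19 + 11i - 27j + 6k = qp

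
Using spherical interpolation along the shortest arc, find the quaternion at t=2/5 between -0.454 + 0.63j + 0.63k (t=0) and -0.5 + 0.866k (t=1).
-0.5008 + 0.398j + 0.7686k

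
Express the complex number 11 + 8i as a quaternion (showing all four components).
11 + 8i + 0j + 0k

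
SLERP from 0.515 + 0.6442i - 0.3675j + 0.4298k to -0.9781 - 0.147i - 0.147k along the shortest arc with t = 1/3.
0.7316 + 0.5148i - 0.2625j + 0.3617k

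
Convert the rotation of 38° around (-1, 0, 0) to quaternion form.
0.9455 - 0.3256i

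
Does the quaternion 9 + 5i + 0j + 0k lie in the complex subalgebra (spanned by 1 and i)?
Yes. The quaternion 9 + 5i has j- and k-coefficients y = z = 0, so it lies in the complex subalgebra spanned by 1 and i.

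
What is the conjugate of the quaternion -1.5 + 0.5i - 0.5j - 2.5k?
-1.5 - 0.5i + 0.5j + 2.5k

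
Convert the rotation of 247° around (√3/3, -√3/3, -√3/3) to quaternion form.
-0.5519 + 0.4814i - 0.4814j - 0.4814k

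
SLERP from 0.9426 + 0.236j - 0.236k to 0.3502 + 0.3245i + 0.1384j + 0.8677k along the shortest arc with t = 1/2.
0.8495 + 0.2132i + 0.246j + 0.4151k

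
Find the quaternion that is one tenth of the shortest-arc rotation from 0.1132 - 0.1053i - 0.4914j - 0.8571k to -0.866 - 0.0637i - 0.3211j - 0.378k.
-0.003 - 0.1074i - 0.5044j - 0.8567k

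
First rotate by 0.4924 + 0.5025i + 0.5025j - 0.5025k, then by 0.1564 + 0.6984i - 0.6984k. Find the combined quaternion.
-0.6249 + 0.7734i + 0.0786j - 0.0715k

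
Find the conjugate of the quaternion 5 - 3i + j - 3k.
5 + 3i - j + 3k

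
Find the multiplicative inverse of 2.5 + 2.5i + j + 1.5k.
0.1587 - 0.1587i - 0.0635j - 0.0952k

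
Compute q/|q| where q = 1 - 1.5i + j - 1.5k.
0.3922 - 0.5883i + 0.3922j - 0.5883k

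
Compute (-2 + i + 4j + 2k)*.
-2 - i - 4j - 2k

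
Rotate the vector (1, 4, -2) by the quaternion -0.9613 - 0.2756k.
(-1.271, 3.922, -2)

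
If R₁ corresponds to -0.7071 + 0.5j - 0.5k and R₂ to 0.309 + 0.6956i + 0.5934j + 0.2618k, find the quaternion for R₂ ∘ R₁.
-0.3843 - 0.9195i + 0.0827j + 0.0082k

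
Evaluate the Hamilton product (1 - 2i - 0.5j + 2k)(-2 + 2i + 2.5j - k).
5.25 + 1.5i + 5.5j - 9k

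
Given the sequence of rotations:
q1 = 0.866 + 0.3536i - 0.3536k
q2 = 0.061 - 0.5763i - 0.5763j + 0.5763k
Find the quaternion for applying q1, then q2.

q2 · q1 = 0.4604 - 0.2737i - 0.4991j + 0.6813k
0.4604 - 0.2737i - 0.4991j + 0.6813k


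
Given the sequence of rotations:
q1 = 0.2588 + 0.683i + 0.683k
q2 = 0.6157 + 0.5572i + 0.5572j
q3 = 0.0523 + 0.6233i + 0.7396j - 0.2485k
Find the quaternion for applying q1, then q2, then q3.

q2 · q1 = -0.2212 + 0.9453i - 0.2364j + 0.04k
q3 · q2 · q1 = -0.416 - 0.1176i - 0.4358j - 0.7894k
-0.416 - 0.1176i - 0.4358j - 0.7894k


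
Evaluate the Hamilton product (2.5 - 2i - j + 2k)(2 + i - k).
9 - 0.5i - 2j + 2.5k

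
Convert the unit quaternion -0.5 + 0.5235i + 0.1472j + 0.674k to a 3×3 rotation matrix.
[[0.0481, 0.8281, 0.5585], [-0.5199, -0.4567, 0.7219], [0.8529, -0.3251, 0.4086]]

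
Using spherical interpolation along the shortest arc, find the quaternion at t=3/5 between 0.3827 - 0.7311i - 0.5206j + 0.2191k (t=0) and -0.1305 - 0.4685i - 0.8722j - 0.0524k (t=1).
0.0825 - 0.6153i - 0.7815j + 0.0615k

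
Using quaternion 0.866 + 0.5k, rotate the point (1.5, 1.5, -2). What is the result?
(-0.549, 2.049, -2)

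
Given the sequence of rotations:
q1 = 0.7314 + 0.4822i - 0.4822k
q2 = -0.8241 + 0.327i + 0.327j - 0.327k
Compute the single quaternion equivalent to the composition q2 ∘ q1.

q2 · q1 = -0.9181 - 0.3159i + 0.2392j + 0.0005k
-0.9181 - 0.3159i + 0.2392j + 0.0005k


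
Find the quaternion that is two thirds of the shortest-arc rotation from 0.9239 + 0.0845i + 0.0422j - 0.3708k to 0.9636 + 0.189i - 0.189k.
0.9554 + 0.1549i + 0.0142j - 0.251k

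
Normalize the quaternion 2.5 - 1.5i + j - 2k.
0.6804 - 0.4082i + 0.2722j - 0.5443k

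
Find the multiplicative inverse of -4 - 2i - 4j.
-0.1111 + 0.0556i + 0.1111j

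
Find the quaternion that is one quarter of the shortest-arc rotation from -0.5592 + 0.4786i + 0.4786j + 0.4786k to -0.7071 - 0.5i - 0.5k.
-0.2462 + 0.6137i + 0.4314j + 0.6137k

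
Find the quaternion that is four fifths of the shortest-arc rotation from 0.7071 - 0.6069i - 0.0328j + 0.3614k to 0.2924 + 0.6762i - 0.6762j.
-0.0693 - 0.7853i + 0.607j + 0.1007k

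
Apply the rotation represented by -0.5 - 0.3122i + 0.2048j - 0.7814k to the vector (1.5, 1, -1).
(-1.65, 1.196, 0.31)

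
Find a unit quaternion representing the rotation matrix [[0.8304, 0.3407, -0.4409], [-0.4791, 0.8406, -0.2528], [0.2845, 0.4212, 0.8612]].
0.9397 + 0.1793i - 0.193j - 0.2181k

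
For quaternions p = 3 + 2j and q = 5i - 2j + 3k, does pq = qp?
No: pq = 4 + 21i - 6j - k ≠ 4 + 9i - 6j + 19k = qp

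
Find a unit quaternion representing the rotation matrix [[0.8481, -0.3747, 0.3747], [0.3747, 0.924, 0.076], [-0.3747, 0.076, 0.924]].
0.9613 + 0.1949j + 0.1949k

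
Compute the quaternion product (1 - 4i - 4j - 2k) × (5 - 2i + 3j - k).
7 - 12i - 17j - 31k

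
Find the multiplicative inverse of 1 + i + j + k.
0.25 - 0.25i - 0.25j - 0.25k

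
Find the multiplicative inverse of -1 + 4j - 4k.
-0.0303 - 0.1212j + 0.1212k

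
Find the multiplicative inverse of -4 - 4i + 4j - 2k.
-0.0769 + 0.0769i - 0.0769j + 0.0385k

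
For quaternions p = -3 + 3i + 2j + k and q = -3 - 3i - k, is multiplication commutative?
No: pq = 19 - 2i - 6j + 6k ≠ 19 + 2i - 6j - 6k = qp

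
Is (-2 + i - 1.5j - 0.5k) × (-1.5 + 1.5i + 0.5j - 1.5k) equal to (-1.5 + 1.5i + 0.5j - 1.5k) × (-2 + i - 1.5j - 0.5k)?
No: pq = 1.5 - 2i + 2j + 6.5k ≠ 1.5 - 7i + 0.5j + k = qp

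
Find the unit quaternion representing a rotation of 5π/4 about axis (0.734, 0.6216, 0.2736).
-0.3827 + 0.6781i + 0.5743j + 0.2528k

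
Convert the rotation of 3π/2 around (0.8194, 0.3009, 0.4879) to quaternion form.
-0.7071 + 0.5794i + 0.2128j + 0.345k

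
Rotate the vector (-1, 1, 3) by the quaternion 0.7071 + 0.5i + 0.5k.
(0.293, -2.828, 1.707)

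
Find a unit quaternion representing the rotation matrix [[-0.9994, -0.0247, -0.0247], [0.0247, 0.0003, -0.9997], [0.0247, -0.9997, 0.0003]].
0.0175 - 0.707j + 0.707k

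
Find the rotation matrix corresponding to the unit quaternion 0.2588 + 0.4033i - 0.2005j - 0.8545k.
[[-0.5407, 0.2806, -0.793], [-0.604, -0.7856, 0.1339], [-0.5855, 0.5514, 0.5943]]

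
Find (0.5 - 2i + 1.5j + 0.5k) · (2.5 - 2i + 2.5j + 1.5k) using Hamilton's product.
-7.25 - 5i + 7j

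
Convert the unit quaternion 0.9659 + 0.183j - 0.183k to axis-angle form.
axis = (0, √2/2, -√2/2), θ = π/6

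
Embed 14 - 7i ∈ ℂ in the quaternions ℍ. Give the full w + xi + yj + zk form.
14 - 7i + 0j + 0k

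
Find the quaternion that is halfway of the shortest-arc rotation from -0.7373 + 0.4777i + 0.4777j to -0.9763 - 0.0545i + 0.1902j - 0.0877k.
-0.907 + 0.224i + 0.3535j - 0.0464k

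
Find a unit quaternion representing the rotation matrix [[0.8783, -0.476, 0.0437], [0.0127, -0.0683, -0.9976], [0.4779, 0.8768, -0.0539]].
0.6626 + 0.7072i - 0.1638j + 0.1844k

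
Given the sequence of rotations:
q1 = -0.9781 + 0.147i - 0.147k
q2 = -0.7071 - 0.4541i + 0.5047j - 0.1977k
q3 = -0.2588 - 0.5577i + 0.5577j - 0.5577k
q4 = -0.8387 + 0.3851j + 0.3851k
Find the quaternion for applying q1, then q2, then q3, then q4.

q2 · q1 = 0.7293 + 0.266i - 0.5895j + 0.2231k
q3 · q2 · q1 = 0.4128 - 0.6799i + 0.5354j - 0.2841k
q4 · q3 · q2 · q1 = -0.443 + 0.2546i - 0.5519j + 0.6591k
-0.443 + 0.2546i - 0.5519j + 0.6591k


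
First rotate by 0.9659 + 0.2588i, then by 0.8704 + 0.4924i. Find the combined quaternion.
0.7133 + 0.7009i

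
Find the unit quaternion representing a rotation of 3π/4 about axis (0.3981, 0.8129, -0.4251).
0.3827 + 0.3678i + 0.751j - 0.3927k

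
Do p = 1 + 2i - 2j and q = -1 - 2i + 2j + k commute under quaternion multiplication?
No: pq = 7 - 6i + 2j + k ≠ 7 - 2i + 6j + k = qp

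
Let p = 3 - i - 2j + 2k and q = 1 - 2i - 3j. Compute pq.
-5 - i - 15j + k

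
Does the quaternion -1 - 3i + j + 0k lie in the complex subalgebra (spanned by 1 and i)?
No. The quaternion -1 - 3i + j has j-coefficient y = 1 and k-coefficient z = 0, not both zero, so it does not lie in the complex subalgebra spanned by 1 and i.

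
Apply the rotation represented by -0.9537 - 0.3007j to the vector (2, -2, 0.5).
(1.925, -2, -0.738)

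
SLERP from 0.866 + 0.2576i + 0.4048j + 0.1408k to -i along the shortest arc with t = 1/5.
0.7766 + 0.4991i + 0.363j + 0.1263k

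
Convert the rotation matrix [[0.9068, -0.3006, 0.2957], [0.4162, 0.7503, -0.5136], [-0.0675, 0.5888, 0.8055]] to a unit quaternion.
0.9304 + 0.2962i + 0.0976j + 0.1926k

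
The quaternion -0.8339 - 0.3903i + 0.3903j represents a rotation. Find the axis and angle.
axis = (-√2/2, √2/2, 0), θ = 293°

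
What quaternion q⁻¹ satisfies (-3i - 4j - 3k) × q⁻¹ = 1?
0.0882i + 0.1176j + 0.0882k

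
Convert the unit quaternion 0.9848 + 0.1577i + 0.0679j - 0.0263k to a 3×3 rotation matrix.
[[0.9894, 0.0732, 0.1254], [-0.0304, 0.9489, -0.3142], [-0.142, 0.307, 0.941]]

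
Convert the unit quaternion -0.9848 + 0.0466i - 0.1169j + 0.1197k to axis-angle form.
axis = (0.2683, -0.6731, 0.6892), θ = 340°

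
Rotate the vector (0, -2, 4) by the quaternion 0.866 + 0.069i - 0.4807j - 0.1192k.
(-3.676, -1.944, 1.645)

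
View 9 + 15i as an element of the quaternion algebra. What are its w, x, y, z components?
9 + 15i + 0j + 0k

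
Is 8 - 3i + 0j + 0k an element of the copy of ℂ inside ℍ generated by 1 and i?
Yes. The quaternion 8 - 3i has j- and k-coefficients y = z = 0, so it lies in the complex subalgebra spanned by 1 and i.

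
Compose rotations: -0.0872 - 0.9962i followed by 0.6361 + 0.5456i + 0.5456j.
0.4881 - 0.6813i - 0.0476j + 0.5435k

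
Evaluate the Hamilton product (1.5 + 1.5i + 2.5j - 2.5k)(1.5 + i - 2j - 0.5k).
4.5 - 2.5i - j - 10k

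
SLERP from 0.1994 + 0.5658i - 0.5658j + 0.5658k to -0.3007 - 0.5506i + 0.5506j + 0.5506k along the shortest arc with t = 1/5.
0.2513 + 0.6363i - 0.6363j + 0.3566k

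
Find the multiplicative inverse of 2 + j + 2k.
0.2222 - 0.1111j - 0.2222k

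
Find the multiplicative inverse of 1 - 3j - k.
0.0909 + 0.2727j + 0.0909k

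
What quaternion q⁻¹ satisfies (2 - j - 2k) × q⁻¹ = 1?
0.2222 + 0.1111j + 0.2222k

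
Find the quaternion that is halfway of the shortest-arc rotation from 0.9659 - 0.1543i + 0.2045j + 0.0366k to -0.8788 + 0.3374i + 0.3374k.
0.9492 - 0.253i + 0.1052j - 0.1548k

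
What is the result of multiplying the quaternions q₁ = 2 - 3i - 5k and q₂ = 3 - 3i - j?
-3 - 20i + 13j - 12k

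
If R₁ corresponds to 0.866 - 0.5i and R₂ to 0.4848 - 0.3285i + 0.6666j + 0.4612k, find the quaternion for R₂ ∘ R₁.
0.2556 - 0.5269i + 0.3467j + 0.7327k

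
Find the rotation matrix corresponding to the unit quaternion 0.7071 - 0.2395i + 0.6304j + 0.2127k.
[[0.1147, -0.6028, 0.7896], [-0.0012, 0.7948, 0.6069], [-0.9934, -0.0705, 0.0905]]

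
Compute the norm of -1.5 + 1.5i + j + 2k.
3.082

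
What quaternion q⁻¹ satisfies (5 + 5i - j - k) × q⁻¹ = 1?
0.0962 - 0.0962i + 0.0192j + 0.0192k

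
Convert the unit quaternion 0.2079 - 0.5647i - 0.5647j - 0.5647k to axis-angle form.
axis = (-√3/3, -√3/3, -√3/3), θ = 156°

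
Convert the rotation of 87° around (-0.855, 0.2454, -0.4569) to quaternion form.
0.7254 - 0.5885i + 0.1689j - 0.3145k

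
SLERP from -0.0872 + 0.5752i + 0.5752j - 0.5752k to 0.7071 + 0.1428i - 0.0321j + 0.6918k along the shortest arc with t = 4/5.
-0.6396 + 0.0197i + 0.1725j - 0.7488k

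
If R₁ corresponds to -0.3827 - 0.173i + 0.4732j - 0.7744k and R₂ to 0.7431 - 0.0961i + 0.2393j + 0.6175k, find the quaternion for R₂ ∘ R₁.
0.0639 - 0.5693i + 0.0788j - 0.8158k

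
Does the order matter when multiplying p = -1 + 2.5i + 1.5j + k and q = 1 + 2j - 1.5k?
Yes: pq = -2.5 - 1.75i + 3.25j + 7.5k ≠ -2.5 + 6.75i - 4.25j - 2.5k = qp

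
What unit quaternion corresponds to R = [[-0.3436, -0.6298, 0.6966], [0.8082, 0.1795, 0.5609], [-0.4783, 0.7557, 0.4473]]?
0.5664 + 0.086i + 0.5186j + 0.6347k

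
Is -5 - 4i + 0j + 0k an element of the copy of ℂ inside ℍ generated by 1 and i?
Yes. The quaternion -5 - 4i has j- and k-coefficients y = z = 0, so it lies in the complex subalgebra spanned by 1 and i.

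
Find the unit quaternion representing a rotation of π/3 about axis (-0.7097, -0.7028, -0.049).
0.866 - 0.3548i - 0.3514j - 0.0245k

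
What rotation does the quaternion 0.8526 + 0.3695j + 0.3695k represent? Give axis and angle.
axis = (0, √2/2, √2/2), θ = 63°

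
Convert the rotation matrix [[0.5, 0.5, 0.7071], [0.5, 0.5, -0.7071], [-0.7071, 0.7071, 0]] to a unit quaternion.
0.7071 + 0.5i + 0.5j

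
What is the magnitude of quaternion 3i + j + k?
√11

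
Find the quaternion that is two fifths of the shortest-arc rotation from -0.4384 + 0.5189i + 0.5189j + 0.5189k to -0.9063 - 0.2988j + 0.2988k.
-0.7495 + 0.3631i + 0.2171j + 0.5091k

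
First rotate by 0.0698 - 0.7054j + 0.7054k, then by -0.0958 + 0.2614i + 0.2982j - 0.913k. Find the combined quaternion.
0.8477 - 0.4154i - 0.096j - 0.3157k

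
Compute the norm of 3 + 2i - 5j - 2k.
√42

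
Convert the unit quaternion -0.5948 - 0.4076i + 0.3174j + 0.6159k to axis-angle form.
axis = (-0.507, 0.3948, 0.7662), θ = 253°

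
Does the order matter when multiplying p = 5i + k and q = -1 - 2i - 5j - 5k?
Yes: pq = 15 + 23j - 26k ≠ 15 - 10i - 23j + 24k = qp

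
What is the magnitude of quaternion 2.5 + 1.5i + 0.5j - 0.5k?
3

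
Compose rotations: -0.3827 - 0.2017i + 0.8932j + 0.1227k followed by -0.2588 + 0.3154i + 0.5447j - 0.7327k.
-0.234 + 0.6528i - 0.3305j + 0.6402k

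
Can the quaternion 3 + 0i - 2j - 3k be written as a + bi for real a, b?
No. The quaternion 3 - 2j - 3k has j-coefficient y = -2 and k-coefficient z = -3, not both zero, so it does not lie in the complex subalgebra spanned by 1 and i.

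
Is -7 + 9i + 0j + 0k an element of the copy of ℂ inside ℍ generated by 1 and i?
Yes. The quaternion -7 + 9i has j- and k-coefficients y = z = 0, so it lies in the complex subalgebra spanned by 1 and i.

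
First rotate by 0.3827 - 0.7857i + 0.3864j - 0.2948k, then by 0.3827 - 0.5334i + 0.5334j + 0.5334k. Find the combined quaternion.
-0.3215 - 0.8682i - 0.2243j + 0.3043k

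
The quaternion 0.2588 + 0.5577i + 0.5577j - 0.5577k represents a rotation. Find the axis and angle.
axis = (√3/3, √3/3, -√3/3), θ = 5π/6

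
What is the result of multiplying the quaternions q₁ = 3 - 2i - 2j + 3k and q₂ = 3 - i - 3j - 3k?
10 + 6i - 24j + 4k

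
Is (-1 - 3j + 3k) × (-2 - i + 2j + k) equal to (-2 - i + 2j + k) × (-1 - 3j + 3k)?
No: pq = 5 - 8i + j - 10k ≠ 5 + 10i + 7j - 4k = qp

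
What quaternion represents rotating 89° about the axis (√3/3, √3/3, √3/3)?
0.7133 + 0.4047i + 0.4047j + 0.4047k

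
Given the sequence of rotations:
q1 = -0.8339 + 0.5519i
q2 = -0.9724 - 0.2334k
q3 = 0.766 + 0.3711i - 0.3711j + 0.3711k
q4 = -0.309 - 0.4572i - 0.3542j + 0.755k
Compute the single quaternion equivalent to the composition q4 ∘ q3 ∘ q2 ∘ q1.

q2 · q1 = 0.8109 - 0.5367i - 0.1288j + 0.1946k
q3 · q2 · q1 = 0.7003 - 0.1346i - 0.671j + 0.203k
q4 · q3 · q2 · q1 = -0.6689 + 0.1561i - 0.0495j + 0.7251k
-0.6689 + 0.1561i - 0.0495j + 0.7251k


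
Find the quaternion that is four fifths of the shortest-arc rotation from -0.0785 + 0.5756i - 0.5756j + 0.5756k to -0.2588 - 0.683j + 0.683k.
-0.2289 + 0.1228i - 0.6828j + 0.6828k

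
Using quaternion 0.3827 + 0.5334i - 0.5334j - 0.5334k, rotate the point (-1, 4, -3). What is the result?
(2.427, -0.057, 4.484)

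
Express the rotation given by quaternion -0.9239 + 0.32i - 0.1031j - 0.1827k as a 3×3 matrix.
[[0.912, -0.4036, 0.0736], [0.2716, 0.7284, 0.629], [-0.3074, -0.5536, 0.7739]]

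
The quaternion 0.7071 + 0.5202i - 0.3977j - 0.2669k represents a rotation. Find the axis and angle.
axis = (0.7357, -0.5624, -0.3775), θ = π/2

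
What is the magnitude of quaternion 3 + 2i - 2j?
√17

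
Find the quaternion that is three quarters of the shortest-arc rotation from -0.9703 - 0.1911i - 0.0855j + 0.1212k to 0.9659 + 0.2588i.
-0.9694 - 0.2425i - 0.0215j + 0.0304k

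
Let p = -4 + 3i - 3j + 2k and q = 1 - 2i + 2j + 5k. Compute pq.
-2 - 8i - 30j - 18k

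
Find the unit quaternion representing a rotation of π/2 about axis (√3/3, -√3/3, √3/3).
0.7071 + 0.4082i - 0.4082j + 0.4082k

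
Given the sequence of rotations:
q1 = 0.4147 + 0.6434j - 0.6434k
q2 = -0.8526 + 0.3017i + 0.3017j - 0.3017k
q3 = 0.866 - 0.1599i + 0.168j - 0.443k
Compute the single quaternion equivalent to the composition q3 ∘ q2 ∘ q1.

q2 · q1 = -0.7418 + 0.1251i - 0.2293j + 0.6176k
q3 · q2 · q1 = -0.3103 + 0.2291i - 0.2799j + 0.8791k
-0.3103 + 0.2291i - 0.2799j + 0.8791k
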